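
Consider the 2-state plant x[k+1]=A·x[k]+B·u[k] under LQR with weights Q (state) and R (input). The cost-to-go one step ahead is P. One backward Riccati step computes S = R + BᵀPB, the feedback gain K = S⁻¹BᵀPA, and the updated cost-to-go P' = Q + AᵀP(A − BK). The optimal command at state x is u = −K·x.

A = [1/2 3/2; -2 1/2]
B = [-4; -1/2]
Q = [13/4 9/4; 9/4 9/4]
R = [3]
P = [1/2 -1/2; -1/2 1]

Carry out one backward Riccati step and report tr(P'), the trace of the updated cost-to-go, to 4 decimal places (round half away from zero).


BᵀP = [-1.7500 1.5000]
S = R + BᵀPB = [3] + [6.2500] = [9.2500]
BᵀPA = [-3.8750 -1.8750]
K = S⁻¹·BᵀPA = [-0.4189 -0.2027]
A−BK = [-1.1757 0.6892; -2.2095 0.3986]
AᵀP(A−BK) = [3.5017 -0.0355; -0.0355 0.2449]
P' = Q + AᵀP(A−BK) = [6.7517 2.2145; 2.2145 2.4949]
tr(P') = 9.2466

9.2466


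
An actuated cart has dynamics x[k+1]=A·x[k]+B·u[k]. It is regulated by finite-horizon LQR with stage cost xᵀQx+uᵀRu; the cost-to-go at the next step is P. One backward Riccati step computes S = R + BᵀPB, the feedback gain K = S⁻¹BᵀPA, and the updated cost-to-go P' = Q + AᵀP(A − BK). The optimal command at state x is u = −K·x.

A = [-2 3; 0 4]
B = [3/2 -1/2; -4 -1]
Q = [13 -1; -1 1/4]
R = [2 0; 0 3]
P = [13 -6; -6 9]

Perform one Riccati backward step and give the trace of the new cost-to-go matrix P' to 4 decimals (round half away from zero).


68.2789

BᵀP = [43.5000 -45.0000; -0.5000 -6.0000]
S = R + BᵀPB = [2 0; 0 3] + [245.2500 23.2500; 23.2500 6.2500] = [247.2500 23.2500; 23.2500 9.2500]
BᵀPA = [-87.0000 -49.5000; 1.0000 -25.5000]
K = S⁻¹·BᵀPA = [-0.4741 0.0773; 1.2997 -2.9510]
A−BK = [-0.6390 1.4085; -0.5966 1.3581]
AᵀP(A−BK) = [9.4543 -20.3241; -20.3241 45.5746]
P' = Q + AᵀP(A−BK) = [22.4543 -21.3241; -21.3241 45.8246]
tr(P') = 68.2789


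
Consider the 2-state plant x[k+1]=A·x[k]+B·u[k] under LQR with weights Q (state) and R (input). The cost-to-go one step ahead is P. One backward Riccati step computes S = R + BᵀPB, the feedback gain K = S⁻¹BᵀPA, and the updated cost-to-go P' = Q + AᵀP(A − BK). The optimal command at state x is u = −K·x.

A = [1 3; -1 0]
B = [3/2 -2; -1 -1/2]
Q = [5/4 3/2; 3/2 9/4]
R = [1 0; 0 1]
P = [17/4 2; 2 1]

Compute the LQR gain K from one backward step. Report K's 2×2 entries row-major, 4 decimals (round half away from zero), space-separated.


BᵀP = [4.3750 2.0000; -9.5000 -4.5000]
S = R + BᵀPB = [1 0; 0 1] + [4.5625 -9.7500; -9.7500 21.2500] = [5.5625 -9.7500; -9.7500 22.2500]
BᵀPA = [2.3750 13.1250; -5.0000 -28.5000]
K = S⁻¹·BᵀPA = [0.1426 0.4932; -0.1622 -1.0648]
A−BK = [0.4616 0.1306; -0.9385 -0.0392]
AᵀP(A−BK) = [0.1002 0.2548; 0.2548 1.4306]
P' = Q + AᵀP(A−BK) = [1.3502 1.7548; 1.7548 3.6806]
tr(P') = 5.0308

0.1426 0.4932 -0.1622 -1.0648


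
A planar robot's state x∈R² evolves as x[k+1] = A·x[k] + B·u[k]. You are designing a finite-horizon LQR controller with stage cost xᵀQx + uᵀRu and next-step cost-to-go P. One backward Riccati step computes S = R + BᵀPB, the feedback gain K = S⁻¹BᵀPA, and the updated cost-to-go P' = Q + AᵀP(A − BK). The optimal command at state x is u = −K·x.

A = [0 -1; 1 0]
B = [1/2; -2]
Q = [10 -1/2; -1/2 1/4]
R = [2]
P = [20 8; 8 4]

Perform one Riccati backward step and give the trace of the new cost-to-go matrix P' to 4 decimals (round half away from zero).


BᵀP = [-6.0000 -4.0000]
S = R + BᵀPB = [2] + [5.0000] = [7.0000]
BᵀPA = [-4.0000 6.0000]
K = S⁻¹·BᵀPA = [-0.5714 0.8571]
A−BK = [0.2857 -1.4286; -0.1429 1.7143]
AᵀP(A−BK) = [1.7143 -4.5714; -4.5714 14.8571]
P' = Q + AᵀP(A−BK) = [11.7143 -5.0714; -5.0714 15.1071]
tr(P') = 26.8214

26.8214


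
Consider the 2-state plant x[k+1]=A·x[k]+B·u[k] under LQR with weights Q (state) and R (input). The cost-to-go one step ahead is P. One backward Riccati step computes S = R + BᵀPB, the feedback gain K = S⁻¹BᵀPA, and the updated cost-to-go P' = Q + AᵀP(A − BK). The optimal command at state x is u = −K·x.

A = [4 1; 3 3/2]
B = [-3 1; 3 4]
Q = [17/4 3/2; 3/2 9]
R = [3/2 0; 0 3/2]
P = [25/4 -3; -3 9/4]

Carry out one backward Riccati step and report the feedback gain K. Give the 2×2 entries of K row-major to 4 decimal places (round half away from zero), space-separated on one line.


BᵀP = [-27.7500 15.7500; -5.7500 6.0000]
S = R + BᵀPB = [3/2 0; 0 3/2] + [130.5000 35.2500; 35.2500 18.2500] = [132.0000 35.2500; 35.2500 19.7500]
BᵀPA = [-63.7500 -4.1250; -5.0000 3.2500]
K = S⁻¹·BᵀPA = [-0.7936 -0.1437; 1.1633 0.4210]
A−BK = [0.4560 0.1480; 0.7278 0.2471]
AᵀP(A−BK) = [3.4745 1.0708; 1.0708 0.3517]
P' = Q + AᵀP(A−BK) = [7.7245 2.5708; 2.5708 9.3517]
tr(P') = 17.0762

-0.7936 -0.1437 1.1633 0.4210


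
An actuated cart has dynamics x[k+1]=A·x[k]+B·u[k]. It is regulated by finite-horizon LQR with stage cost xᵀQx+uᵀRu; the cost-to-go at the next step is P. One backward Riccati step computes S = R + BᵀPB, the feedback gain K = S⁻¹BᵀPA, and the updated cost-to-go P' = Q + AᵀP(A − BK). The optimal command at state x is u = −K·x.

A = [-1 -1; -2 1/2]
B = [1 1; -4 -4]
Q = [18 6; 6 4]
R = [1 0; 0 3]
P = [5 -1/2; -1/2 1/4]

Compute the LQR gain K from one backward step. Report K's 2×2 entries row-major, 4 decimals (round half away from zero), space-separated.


BᵀP = [7.0000 -1.5000; 7.0000 -1.5000]
S = R + BᵀPB = [1 0; 0 3] + [13.0000 13.0000; 13.0000 13.0000] = [14.0000 13.0000; 13.0000 16.0000]
BᵀPA = [-4.0000 -7.7500; -4.0000 -7.7500]
K = S⁻¹·BᵀPA = [-0.2182 -0.4227; -0.0727 -0.1409]
A−BK = [-0.7091 -0.4364; -3.1636 -1.7545]
AᵀP(A−BK) = [2.8364 1.7455; 1.7455 1.1943]
P' = Q + AᵀP(A−BK) = [20.8364 7.7455; 7.7455 5.1943]
tr(P') = 26.0307

-0.2182 -0.4227 -0.0727 -0.1409


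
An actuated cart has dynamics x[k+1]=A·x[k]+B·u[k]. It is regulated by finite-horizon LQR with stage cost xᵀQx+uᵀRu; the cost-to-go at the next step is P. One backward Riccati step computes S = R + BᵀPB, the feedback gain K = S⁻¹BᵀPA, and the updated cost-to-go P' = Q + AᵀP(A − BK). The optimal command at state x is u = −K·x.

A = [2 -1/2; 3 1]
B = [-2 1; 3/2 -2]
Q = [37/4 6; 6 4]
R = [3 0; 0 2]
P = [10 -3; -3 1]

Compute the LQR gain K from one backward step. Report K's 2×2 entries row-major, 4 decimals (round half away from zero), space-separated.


-0.3345 0.1874 0.1352 -0.1999

BᵀP = [-24.5000 7.5000; 16.0000 -5.0000]
S = R + BᵀPB = [3 0; 0 2] + [60.2500 -39.5000; -39.5000 26.0000] = [63.2500 -39.5000; -39.5000 28.0000]
BᵀPA = [-26.5000 19.7500; 17.0000 -13.0000]
K = S⁻¹·BᵀPA = [-0.3345 0.1874; 0.1352 -0.1999]
A−BK = [1.1957 0.0747; 3.7722 0.3191]
AᵀP(A−BK) = [1.8363 -0.1352; -0.1352 0.1999]
P' = Q + AᵀP(A−BK) = [11.0863 5.8648; 5.8648 4.1999]
tr(P') = 15.2862


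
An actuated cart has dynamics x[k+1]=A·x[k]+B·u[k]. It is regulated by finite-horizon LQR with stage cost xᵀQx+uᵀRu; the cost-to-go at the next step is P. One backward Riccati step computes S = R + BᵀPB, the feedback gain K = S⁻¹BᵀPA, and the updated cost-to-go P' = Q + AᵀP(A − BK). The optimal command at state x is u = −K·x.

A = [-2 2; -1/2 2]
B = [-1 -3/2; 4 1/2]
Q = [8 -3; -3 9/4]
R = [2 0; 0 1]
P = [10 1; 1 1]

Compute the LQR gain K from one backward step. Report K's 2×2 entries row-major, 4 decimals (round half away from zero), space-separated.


-0.2274 0.5736 1.4332 -1.6639

BᵀP = [-6.0000 3.0000; -14.5000 -1.0000]
S = R + BᵀPB = [2 0; 0 1] + [18.0000 10.5000; 10.5000 21.2500] = [20.0000 10.5000; 10.5000 22.2500]
BᵀPA = [10.5000 -6.0000; 29.5000 -31.0000]
K = S⁻¹·BᵀPA = [-0.2274 0.5736; 1.4332 -1.6639]
A−BK = [-0.0777 0.0777; -0.3069 0.5377]
AᵀP(A−BK) = [2.3596 -2.9365; -2.9365 3.8596]
P' = Q + AᵀP(A−BK) = [10.3596 -5.9365; -5.9365 6.1096]
tr(P') = 16.4692


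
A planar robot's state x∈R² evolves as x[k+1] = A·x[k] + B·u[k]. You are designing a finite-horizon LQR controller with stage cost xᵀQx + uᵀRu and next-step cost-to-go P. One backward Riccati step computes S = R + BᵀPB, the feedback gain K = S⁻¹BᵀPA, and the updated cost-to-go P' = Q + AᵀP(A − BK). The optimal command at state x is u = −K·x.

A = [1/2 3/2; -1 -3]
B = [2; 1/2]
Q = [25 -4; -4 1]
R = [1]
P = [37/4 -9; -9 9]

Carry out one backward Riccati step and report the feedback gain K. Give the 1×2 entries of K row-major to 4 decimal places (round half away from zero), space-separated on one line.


0.9213 2.7640

BᵀP = [14.0000 -13.5000]
S = R + BᵀPB = [1] + [21.2500] = [22.2500]
BᵀPA = [20.5000 61.5000]
K = S⁻¹·BᵀPA = [0.9213 2.7640]
A−BK = [-1.3427 -4.0281; -1.4607 -4.3820]
AᵀP(A−BK) = [1.4249 4.2746; 4.2746 12.8237]
P' = Q + AᵀP(A−BK) = [26.4249 0.2746; 0.2746 13.8237]
tr(P') = 40.2486


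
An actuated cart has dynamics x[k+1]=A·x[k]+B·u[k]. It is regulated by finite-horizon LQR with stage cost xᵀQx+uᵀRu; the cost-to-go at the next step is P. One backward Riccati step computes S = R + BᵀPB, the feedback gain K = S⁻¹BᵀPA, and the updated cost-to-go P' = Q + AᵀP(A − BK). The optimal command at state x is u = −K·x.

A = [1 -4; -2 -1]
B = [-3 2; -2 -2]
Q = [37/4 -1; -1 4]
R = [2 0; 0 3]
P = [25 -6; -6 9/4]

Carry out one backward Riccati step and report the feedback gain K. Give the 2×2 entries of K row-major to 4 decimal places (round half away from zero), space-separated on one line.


BᵀP = [-63.0000 13.5000; 62.0000 -16.5000]
S = R + BᵀPB = [2 0; 0 3] + [162.0000 -153.0000; -153.0000 157.0000] = [164.0000 -153.0000; -153.0000 160.0000]
BᵀPA = [-90.0000 238.5000; 95.0000 -231.5000]
K = S⁻¹·BᵀPA = [0.0477 0.9680; 0.6394 -0.5212]
A−BK = [-0.1356 -0.0535; -0.6259 -0.1063]
AᵀP(A−BK) = [1.5535 -0.8637; -0.8637 2.7179]
P' = Q + AᵀP(A−BK) = [10.8035 -1.8637; -1.8637 6.7179]
tr(P') = 17.5214

0.0477 0.9680 0.6394 -0.5212


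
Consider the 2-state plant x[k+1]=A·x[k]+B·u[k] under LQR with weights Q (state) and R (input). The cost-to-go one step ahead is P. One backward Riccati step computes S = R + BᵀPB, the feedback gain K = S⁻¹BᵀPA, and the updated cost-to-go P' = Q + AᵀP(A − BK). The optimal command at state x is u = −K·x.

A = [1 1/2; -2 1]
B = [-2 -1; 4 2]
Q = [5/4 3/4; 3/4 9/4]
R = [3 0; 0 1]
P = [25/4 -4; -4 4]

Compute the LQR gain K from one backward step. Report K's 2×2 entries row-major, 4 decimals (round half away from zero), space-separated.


BᵀP = [-28.5000 24.0000; -14.2500 12.0000]
S = R + BᵀPB = [3 0; 0 1] + [153.0000 76.5000; 76.5000 38.2500] = [156.0000 76.5000; 76.5000 39.2500]
BᵀPA = [-76.5000 9.7500; -38.2500 4.8750]
K = S⁻¹·BᵀPA = [-0.2825 0.0360; -0.4238 0.0540]
A−BK = [0.0111 0.6260; -0.0222 0.7479]
AᵀP(A−BK) = [0.4238 -0.0540; -0.0540 0.9481]
P' = Q + AᵀP(A−BK) = [1.6738 0.6960; 0.6960 3.1981]
tr(P') = 4.8719

-0.2825 0.0360 -0.4238 0.0540


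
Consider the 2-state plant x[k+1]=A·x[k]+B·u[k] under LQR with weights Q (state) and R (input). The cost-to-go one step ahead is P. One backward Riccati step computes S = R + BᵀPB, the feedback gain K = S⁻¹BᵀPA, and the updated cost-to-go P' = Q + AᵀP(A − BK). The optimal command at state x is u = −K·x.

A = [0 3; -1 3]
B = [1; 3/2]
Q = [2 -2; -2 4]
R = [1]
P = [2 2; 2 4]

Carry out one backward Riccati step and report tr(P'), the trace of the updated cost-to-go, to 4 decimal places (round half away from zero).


11.9444

BᵀP = [5.0000 8.0000]
S = R + BᵀPB = [1] + [17.0000] = [18.0000]
BᵀPA = [-8.0000 39.0000]
K = S⁻¹·BᵀPA = [-0.4444 2.1667]
A−BK = [0.4444 0.8333; -0.3333 -0.2500]
AᵀP(A−BK) = [0.4444 -0.6667; -0.6667 5.5000]
P' = Q + AᵀP(A−BK) = [2.4444 -2.6667; -2.6667 9.5000]
tr(P') = 11.9444


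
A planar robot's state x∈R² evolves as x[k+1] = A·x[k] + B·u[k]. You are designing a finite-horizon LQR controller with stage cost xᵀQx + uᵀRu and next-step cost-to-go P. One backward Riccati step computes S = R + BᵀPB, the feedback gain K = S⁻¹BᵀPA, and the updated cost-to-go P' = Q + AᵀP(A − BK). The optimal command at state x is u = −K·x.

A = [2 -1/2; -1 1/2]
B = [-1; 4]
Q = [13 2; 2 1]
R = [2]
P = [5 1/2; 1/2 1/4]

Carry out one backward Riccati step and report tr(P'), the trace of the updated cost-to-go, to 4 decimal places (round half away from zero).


26.8393

BᵀP = [-3.0000 0.5000]
S = R + BᵀPB = [2] + [5.0000] = [7.0000]
BᵀPA = [-6.5000 1.7500]
K = S⁻¹·BᵀPA = [-0.9286 0.2500]
A−BK = [1.0714 -0.2500; 2.7143 -0.5000]
AᵀP(A−BK) = [12.2143 -2.7500; -2.7500 0.6250]
P' = Q + AᵀP(A−BK) = [25.2143 -0.7500; -0.7500 1.6250]
tr(P') = 26.8393


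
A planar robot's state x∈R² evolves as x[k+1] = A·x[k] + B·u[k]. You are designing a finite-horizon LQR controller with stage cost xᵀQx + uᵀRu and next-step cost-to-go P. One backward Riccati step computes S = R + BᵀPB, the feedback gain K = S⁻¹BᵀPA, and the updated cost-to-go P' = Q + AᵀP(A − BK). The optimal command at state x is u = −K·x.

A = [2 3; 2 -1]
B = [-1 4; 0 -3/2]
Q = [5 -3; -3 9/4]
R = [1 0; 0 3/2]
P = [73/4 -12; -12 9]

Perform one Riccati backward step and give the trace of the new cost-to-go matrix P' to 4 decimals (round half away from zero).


12.8928

BᵀP = [-18.2500 12.0000; 91.0000 -61.5000]
S = R + BᵀPB = [1 0; 0 3/2] + [18.2500 -91.0000; -91.0000 456.2500] = [19.2500 -91.0000; -91.0000 457.7500]
BᵀPA = [-12.5000 -66.7500; 59.0000 334.5000]
K = S⁻¹·BᵀPA = [-0.6649 -0.2173; -0.0033 0.6876]
A−BK = [1.3483 0.0325; 1.9951 0.0313]
AᵀP(A−BK) = [4.8828 0.2183; 0.2183 0.7600]
P' = Q + AᵀP(A−BK) = [9.8828 -2.7817; -2.7817 3.0100]
tr(P') = 12.8928


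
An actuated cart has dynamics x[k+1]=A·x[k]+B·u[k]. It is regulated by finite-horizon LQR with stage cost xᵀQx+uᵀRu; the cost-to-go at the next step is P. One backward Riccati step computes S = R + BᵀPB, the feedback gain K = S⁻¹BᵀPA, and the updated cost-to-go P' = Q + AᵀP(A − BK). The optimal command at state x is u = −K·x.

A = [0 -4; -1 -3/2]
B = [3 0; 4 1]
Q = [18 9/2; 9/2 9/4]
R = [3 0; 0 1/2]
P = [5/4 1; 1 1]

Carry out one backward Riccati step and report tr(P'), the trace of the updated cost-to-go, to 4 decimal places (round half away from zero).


BᵀP = [7.7500 7.0000; 1.0000 1.0000]
S = R + BᵀPB = [3 0; 0 1/2] + [51.2500 7.0000; 7.0000 1.0000] = [54.2500 7.0000; 7.0000 1.5000]
BᵀPA = [-7.0000 -41.5000; -1.0000 -5.5000]
K = S⁻¹·BᵀPA = [-0.1081 -0.7336; -0.1622 -0.2432]
A−BK = [0.3243 -1.7992; -0.4054 1.6776]
AᵀP(A−BK) = [0.0811 0.1216; 0.1216 2.4681]
P' = Q + AᵀP(A−BK) = [18.0811 4.6216; 4.6216 4.7181]
tr(P') = 22.7992

22.7992


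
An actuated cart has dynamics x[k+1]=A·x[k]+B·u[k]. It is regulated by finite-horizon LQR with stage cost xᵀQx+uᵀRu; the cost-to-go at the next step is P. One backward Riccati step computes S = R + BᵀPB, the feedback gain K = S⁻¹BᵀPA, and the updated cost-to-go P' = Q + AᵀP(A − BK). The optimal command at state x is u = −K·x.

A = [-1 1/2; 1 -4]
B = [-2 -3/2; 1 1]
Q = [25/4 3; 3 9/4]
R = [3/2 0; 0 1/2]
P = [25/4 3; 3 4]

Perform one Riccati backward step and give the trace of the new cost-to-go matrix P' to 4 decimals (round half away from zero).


BᵀP = [-9.5000 -2.0000; -6.3750 -0.5000]
S = R + BᵀPB = [3/2 0; 0 1/2] + [17.0000 12.2500; 12.2500 9.0625] = [18.5000 12.2500; 12.2500 9.5625]
BᵀPA = [7.5000 3.2500; 5.8750 -1.1875]
K = S⁻¹·BᵀPA = [-0.0093 1.6997; 0.6263 -2.3015]
A−BK = [-0.0792 0.4470; 0.3830 -3.3981]
AᵀP(A−BK) = [0.6403 -4.8510; -4.8510 45.3056]
P' = Q + AᵀP(A−BK) = [6.8903 -1.8510; -1.8510 47.5556]
tr(P') = 54.4459

54.4459


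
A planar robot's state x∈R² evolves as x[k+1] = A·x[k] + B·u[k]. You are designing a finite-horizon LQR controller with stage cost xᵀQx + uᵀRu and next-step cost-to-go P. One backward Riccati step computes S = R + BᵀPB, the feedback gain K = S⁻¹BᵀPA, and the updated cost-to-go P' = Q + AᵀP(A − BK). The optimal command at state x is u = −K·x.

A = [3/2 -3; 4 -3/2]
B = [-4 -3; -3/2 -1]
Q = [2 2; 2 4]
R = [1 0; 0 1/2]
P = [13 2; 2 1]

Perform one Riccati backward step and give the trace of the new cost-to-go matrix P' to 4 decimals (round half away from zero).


13.9106

BᵀP = [-55.0000 -9.5000; -41.0000 -7.0000]
S = R + BᵀPB = [1 0; 0 1/2] + [234.2500 174.5000; 174.5000 130.0000] = [235.2500 174.5000; 174.5000 130.5000]
BᵀPA = [-120.5000 179.2500; -89.5000 133.5000]
K = S⁻¹·BᵀPA = [-0.4302 0.3857; -0.1106 0.5073]
A−BK = [-0.5525 0.0645; 3.2441 -0.4142]
AᵀP(A−BK) = [7.5144 -1.1248; -1.1248 0.3962]
P' = Q + AᵀP(A−BK) = [9.5144 0.8752; 0.8752 4.3962]
tr(P') = 13.9106


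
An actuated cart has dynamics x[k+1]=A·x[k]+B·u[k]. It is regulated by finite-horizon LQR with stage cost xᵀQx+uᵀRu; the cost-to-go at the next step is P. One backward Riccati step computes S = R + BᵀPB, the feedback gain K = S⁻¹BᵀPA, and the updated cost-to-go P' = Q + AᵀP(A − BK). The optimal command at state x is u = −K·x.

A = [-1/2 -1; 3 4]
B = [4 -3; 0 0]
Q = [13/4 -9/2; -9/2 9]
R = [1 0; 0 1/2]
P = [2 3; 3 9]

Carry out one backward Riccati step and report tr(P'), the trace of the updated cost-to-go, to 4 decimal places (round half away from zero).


125.9384

BᵀP = [8.0000 12.0000; -6.0000 -9.0000]
S = R + BᵀPB = [1 0; 0 1/2] + [32.0000 -24.0000; -24.0000 18.0000] = [33.0000 -24.0000; -24.0000 18.5000]
BᵀPA = [32.0000 40.0000; -24.0000 -30.0000]
K = S⁻¹·BᵀPA = [0.4638 0.5797; -0.6957 -0.8696]
A−BK = [-4.4420 -5.9275; 3.0000 4.0000]
AᵀP(A−BK) = [40.9638 54.5797; 54.5797 72.7246]
P' = Q + AᵀP(A−BK) = [44.2138 50.0797; 50.0797 81.7246]
tr(P') = 125.9384


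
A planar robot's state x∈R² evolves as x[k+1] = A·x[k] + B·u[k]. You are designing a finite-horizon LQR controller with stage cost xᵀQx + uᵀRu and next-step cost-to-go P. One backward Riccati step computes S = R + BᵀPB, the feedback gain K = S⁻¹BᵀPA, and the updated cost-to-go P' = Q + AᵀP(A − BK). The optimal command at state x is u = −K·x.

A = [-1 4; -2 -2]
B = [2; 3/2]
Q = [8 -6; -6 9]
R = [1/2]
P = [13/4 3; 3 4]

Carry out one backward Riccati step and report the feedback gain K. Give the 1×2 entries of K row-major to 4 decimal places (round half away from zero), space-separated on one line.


-0.8642 0.4938

BᵀP = [11.0000 12.0000]
S = R + BᵀPB = [1/2] + [40.0000] = [40.5000]
BᵀPA = [-35.0000 20.0000]
K = S⁻¹·BᵀPA = [-0.8642 0.4938]
A−BK = [0.7284 3.0123; -0.7037 -2.7407]
AᵀP(A−BK) = [1.0031 2.2840; 2.2840 10.1235]
P' = Q + AᵀP(A−BK) = [9.0031 -3.7160; -3.7160 19.1235]
tr(P') = 28.1265


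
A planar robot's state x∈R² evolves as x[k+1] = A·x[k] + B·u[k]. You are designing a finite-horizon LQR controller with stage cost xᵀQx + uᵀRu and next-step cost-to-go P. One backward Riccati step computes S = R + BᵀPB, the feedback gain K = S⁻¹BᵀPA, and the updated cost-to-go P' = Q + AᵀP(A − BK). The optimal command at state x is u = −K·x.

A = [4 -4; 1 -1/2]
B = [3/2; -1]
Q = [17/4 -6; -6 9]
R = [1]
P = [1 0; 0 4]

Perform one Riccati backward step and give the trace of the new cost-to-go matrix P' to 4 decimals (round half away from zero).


BᵀP = [1.5000 -4.0000]
S = R + BᵀPB = [1] + [6.2500] = [7.2500]
BᵀPA = [2.0000 -4.0000]
K = S⁻¹·BᵀPA = [0.2759 -0.5517]
A−BK = [3.5862 -3.1724; 1.2759 -1.0517]
AᵀP(A−BK) = [19.4483 -16.8966; -16.8966 14.7931]
P' = Q + AᵀP(A−BK) = [23.6983 -22.8966; -22.8966 23.7931]
tr(P') = 47.4914

47.4914


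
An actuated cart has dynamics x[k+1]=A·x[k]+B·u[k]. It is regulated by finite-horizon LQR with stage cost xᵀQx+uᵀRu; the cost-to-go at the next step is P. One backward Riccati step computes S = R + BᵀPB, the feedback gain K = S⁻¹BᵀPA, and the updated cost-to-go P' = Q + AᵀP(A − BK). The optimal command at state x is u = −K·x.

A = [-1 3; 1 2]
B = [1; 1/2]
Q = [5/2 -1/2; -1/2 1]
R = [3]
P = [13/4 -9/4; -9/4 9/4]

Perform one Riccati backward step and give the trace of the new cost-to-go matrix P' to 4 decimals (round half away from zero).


BᵀP = [2.1250 -1.1250]
S = R + BᵀPB = [3] + [1.5625] = [4.5625]
BᵀPA = [-3.2500 4.1250]
K = S⁻¹·BᵀPA = [-0.7123 0.9041]
A−BK = [-0.2877 2.0959; 1.3562 1.5479]
AᵀP(A−BK) = [7.6849 -4.5616; -4.5616 7.5205]
P' = Q + AᵀP(A−BK) = [10.1849 -5.0616; -5.0616 8.5205]
tr(P') = 18.7055

18.7055


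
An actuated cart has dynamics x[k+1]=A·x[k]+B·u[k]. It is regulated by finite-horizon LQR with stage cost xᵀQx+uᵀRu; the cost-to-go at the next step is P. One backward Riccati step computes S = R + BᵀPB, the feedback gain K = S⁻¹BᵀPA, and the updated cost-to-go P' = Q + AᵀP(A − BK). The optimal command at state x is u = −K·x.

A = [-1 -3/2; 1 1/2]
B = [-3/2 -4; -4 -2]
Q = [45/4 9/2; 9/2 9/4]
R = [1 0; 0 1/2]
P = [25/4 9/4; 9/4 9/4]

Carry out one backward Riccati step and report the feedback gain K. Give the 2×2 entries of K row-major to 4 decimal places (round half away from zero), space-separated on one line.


BᵀP = [-18.3750 -12.3750; -29.5000 -13.5000]
S = R + BᵀPB = [1 0; 0 1/2] + [77.0625 98.2500; 98.2500 145.0000] = [78.0625 98.2500; 98.2500 145.5000]
BᵀPA = [6.0000 21.3750; 16.0000 37.5000]
K = S⁻¹·BᵀPA = [-0.4100 -0.3368; 0.3868 0.4852]
A−BK = [-0.0678 -0.0645; 0.1337 0.1230]
AᵀP(A−BK) = [0.2710 0.2581; 0.2581 0.2555]
P' = Q + AᵀP(A−BK) = [11.5210 4.7581; 4.7581 2.5055]
tr(P') = 14.0265

-0.4100 -0.3368 0.3868 0.4852


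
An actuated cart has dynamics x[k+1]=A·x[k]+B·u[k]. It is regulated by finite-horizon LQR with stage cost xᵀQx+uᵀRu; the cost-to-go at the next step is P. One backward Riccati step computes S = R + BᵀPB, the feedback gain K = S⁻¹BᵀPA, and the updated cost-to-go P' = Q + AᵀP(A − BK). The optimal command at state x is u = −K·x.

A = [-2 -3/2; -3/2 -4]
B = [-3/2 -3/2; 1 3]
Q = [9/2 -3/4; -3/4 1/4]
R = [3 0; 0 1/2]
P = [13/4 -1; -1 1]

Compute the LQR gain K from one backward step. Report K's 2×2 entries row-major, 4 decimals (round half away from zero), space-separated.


BᵀP = [-5.8750 2.5000; -7.8750 4.5000]
S = R + BᵀPB = [3 0; 0 1/2] + [11.3125 16.3125; 16.3125 25.3125] = [14.3125 16.3125; 16.3125 25.8125]
BᵀPA = [8.0000 -1.1875; 9.0000 -6.1875]
K = S⁻¹·BᵀPA = [0.5776 0.6801; -0.0163 -0.6695]
A−BK = [-1.1581 -1.4841; -2.0286 -2.6716]
AᵀP(A−BK) = [4.7765 6.0848; 6.0848 7.9776]
P' = Q + AᵀP(A−BK) = [9.2765 5.3348; 5.3348 8.2276]
tr(P') = 17.5041

0.5776 0.6801 -0.0163 -0.6695


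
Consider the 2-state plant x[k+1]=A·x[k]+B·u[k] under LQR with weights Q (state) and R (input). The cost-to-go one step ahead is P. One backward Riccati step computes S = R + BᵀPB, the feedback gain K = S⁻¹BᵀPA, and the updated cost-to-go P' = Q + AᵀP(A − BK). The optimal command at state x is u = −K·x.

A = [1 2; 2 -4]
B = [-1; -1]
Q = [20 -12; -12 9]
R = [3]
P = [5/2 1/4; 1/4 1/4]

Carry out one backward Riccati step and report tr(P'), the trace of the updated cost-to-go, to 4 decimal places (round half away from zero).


39.2900

BᵀP = [-2.7500 -0.5000]
S = R + BᵀPB = [3] + [3.2500] = [6.2500]
BᵀPA = [-3.7500 -3.5000]
K = S⁻¹·BᵀPA = [-0.6000 -0.5600]
A−BK = [0.4000 1.4400; 1.4000 -4.5600]
AᵀP(A−BK) = [2.2500 0.9000; 0.9000 8.0400]
P' = Q + AᵀP(A−BK) = [22.2500 -11.1000; -11.1000 17.0400]
tr(P') = 39.2900


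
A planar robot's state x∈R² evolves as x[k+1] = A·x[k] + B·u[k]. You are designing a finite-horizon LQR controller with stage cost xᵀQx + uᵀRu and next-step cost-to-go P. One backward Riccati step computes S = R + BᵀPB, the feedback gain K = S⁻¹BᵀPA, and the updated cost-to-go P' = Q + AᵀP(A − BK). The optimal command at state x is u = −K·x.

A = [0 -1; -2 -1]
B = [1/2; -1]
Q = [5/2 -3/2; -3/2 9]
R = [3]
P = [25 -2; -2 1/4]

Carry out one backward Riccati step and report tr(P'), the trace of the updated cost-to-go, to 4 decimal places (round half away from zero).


17.9402

BᵀP = [14.5000 -1.2500]
S = R + BᵀPB = [3] + [8.5000] = [11.5000]
BᵀPA = [2.5000 -13.2500]
K = S⁻¹·BᵀPA = [0.2174 -1.1522]
A−BK = [-0.1087 -0.4239; -1.7826 -2.1522]
AᵀP(A−BK) = [0.4565 -0.6196; -0.6196 5.9837]
P' = Q + AᵀP(A−BK) = [2.9565 -2.1196; -2.1196 14.9837]
tr(P') = 17.9402


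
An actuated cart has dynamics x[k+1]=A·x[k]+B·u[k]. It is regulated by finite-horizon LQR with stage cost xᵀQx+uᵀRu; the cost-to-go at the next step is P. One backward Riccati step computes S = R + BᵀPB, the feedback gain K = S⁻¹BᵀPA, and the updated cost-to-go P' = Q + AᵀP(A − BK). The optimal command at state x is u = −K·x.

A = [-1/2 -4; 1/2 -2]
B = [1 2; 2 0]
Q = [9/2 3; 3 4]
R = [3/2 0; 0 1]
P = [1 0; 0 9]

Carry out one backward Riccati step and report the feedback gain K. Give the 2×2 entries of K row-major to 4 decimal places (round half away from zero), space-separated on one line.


0.2361 -0.9761 -0.2944 -1.2095

BᵀP = [1.0000 18.0000; 2.0000 0.0000]
S = R + BᵀPB = [3/2 0; 0 1] + [37.0000 2.0000; 2.0000 4.0000] = [38.5000 2.0000; 2.0000 5.0000]
BᵀPA = [8.5000 -40.0000; -1.0000 -8.0000]
K = S⁻¹·BᵀPA = [0.2361 -0.9761; -0.2944 -1.2095]
A−BK = [-0.1472 -0.6048; 0.0279 -0.0477]
AᵀP(A−BK) = [0.1989 0.0875; 0.0875 3.2785]
P' = Q + AᵀP(A−BK) = [4.6989 3.0875; 3.0875 7.2785]
tr(P') = 11.9775


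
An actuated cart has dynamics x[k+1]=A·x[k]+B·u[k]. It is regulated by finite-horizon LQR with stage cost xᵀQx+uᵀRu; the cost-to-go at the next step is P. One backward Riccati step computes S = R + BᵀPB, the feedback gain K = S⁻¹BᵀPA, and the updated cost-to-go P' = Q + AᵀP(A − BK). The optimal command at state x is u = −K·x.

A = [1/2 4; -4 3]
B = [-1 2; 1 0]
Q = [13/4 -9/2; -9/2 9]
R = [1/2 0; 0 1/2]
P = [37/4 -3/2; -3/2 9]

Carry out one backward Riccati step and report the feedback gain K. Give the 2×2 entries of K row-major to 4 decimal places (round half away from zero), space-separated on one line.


BᵀP = [-10.7500 10.5000; 18.5000 -3.0000]
S = R + BᵀPB = [1/2 0; 0 1/2] + [21.2500 -21.5000; -21.5000 37.0000] = [21.7500 -21.5000; -21.5000 37.5000]
BᵀPA = [-47.3750 -11.5000; 21.2500 65.0000]
K = S⁻¹·BᵀPA = [-3.7345 2.7343; -1.5745 3.3010]
A−BK = [-0.0856 0.1323; -0.2655 0.2657]
AᵀP(A−BK) = [8.8467 -8.3571; -8.3571 9.8783]
P' = Q + AᵀP(A−BK) = [12.0967 -12.8571; -12.8571 18.8783]
tr(P') = 30.9750

-3.7345 2.7343 -1.5745 3.3010


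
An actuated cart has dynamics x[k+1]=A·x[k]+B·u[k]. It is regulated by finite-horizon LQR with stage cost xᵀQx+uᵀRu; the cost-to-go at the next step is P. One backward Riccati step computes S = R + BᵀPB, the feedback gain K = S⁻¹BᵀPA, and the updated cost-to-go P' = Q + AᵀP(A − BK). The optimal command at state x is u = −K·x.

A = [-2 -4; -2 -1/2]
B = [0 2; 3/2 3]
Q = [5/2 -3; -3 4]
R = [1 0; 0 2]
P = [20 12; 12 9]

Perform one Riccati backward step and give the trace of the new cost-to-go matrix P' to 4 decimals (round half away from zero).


19.7606

BᵀP = [18.0000 13.5000; 76.0000 51.0000]
S = R + BᵀPB = [1 0; 0 2] + [20.2500 76.5000; 76.5000 305.0000] = [21.2500 76.5000; 76.5000 307.0000]
BᵀPA = [-63.0000 -78.7500; -254.0000 -329.5000]
K = S⁻¹·BᵀPA = [0.1340 1.5346; -0.8608 -1.4557]
A−BK = [-0.2785 -1.0886; 0.3812 1.5652]
AᵀP(A−BK) = [1.8109 3.9345; 3.9345 11.4497]
P' = Q + AᵀP(A−BK) = [4.3109 0.9345; 0.9345 15.4497]
tr(P') = 19.7606


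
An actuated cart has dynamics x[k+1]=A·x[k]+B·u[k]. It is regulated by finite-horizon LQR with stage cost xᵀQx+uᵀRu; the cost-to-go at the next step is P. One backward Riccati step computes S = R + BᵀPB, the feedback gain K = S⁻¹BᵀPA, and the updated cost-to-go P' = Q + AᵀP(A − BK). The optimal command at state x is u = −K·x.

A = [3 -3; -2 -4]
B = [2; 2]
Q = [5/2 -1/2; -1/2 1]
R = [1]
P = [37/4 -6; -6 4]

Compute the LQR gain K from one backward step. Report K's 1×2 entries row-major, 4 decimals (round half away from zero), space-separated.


BᵀP = [6.5000 -4.0000]
S = R + BᵀPB = [1] + [5.0000] = [6.0000]
BᵀPA = [27.5000 -3.5000]
K = S⁻¹·BᵀPA = [4.5833 -0.5833]
A−BK = [-6.1667 -1.8333; -11.1667 -2.8333]
AᵀP(A−BK) = [45.2083 0.7917; 0.7917 1.2083]
P' = Q + AᵀP(A−BK) = [47.7083 0.2917; 0.2917 2.2083]
tr(P') = 49.9167

4.5833 -0.5833


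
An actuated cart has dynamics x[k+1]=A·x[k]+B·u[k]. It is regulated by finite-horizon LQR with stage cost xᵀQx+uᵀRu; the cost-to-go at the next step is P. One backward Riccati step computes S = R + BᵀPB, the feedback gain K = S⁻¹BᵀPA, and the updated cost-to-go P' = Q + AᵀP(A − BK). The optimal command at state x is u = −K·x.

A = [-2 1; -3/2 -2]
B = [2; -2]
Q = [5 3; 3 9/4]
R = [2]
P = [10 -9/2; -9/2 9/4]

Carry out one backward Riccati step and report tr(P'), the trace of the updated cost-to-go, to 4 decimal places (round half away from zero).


9.8865

BᵀP = [29.0000 -13.5000]
S = R + BᵀPB = [2] + [85.0000] = [87.0000]
BᵀPA = [-37.7500 56.0000]
K = S⁻¹·BᵀPA = [-0.4339 0.6437]
A−BK = [-1.1322 -0.2874; -2.3678 -0.7126]
AᵀP(A−BK) = [1.6825 -0.2011; -0.2011 0.9540]
P' = Q + AᵀP(A−BK) = [6.6825 2.7989; 2.7989 3.2040]
tr(P') = 9.8865


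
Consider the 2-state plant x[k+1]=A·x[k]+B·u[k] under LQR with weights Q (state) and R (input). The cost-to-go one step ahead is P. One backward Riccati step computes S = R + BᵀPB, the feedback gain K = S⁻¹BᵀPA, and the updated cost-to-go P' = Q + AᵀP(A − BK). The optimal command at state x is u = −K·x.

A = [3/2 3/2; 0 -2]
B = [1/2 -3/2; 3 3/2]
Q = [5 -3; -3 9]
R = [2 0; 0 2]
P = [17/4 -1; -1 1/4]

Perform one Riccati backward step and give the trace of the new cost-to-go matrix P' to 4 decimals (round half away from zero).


BᵀP = [-0.8750 0.2500; -7.8750 1.8750]
S = R + BᵀPB = [2 0; 0 2] + [0.3125 1.6875; 1.6875 14.6250] = [2.3125 1.6875; 1.6875 16.6250]
BᵀPA = [-1.3125 -1.8125; -11.8125 -15.5625]
K = S⁻¹·BᵀPA = [-0.0530 -0.1087; -0.7051 -0.9251]
A−BK = [0.4688 0.1668; 1.2167 -0.2862]
AᵀP(A−BK) = [1.1634 1.4926; 1.4926 1.9693]
P' = Q + AᵀP(A−BK) = [6.1634 -1.5074; -1.5074 10.9693]
tr(P') = 17.1327

17.1327


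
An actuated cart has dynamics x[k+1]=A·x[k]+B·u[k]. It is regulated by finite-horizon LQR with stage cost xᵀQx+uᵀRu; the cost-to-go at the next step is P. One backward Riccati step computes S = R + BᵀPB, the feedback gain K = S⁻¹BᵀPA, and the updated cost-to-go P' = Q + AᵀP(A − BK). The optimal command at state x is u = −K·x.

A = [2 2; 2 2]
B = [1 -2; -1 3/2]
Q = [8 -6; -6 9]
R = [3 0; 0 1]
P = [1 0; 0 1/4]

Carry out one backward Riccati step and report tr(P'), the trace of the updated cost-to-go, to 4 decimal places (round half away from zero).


23.1944

BᵀP = [1.0000 -0.2500; -2.0000 0.3750]
S = R + BᵀPB = [3 0; 0 1] + [1.2500 -2.3750; -2.3750 4.5625] = [4.2500 -2.3750; -2.3750 5.5625]
BᵀPA = [1.5000 1.5000; -3.2500 -3.2500]
K = S⁻¹·BᵀPA = [0.0347 0.0347; -0.5694 -0.5694]
A−BK = [0.8264 0.8264; 2.8889 2.8889]
AᵀP(A−BK) = [3.0972 3.0972; 3.0972 3.0972]
P' = Q + AᵀP(A−BK) = [11.0972 -2.9028; -2.9028 12.0972]
tr(P') = 23.1944


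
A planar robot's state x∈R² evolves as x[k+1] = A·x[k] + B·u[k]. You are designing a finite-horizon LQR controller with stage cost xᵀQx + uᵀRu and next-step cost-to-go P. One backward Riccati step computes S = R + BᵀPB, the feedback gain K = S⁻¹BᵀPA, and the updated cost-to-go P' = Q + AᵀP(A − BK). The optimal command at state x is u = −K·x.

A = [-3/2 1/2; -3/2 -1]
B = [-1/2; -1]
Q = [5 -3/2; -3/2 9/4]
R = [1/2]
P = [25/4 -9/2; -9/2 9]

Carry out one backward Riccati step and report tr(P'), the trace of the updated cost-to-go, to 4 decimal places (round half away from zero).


BᵀP = [1.3750 -6.7500]
S = R + BᵀPB = [1/2] + [6.0625] = [6.5625]
BᵀPA = [8.0625 7.4375]
K = S⁻¹·BᵀPA = [1.2286 1.1333]
A−BK = [-0.8857 1.0667; -0.2714 0.1333]
AᵀP(A−BK) = [4.1571 -3.7000; -3.7000 6.6333]
P' = Q + AᵀP(A−BK) = [9.1571 -5.2000; -5.2000 8.8833]
tr(P') = 18.0405

18.0405


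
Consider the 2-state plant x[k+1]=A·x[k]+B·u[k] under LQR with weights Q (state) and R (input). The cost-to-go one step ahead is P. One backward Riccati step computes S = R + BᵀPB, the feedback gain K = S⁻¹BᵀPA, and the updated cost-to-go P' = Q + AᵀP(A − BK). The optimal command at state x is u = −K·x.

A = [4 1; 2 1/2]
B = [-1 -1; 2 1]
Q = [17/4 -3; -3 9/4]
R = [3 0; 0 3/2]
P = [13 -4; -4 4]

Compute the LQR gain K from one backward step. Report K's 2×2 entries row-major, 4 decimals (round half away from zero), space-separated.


0.6885 0.1721 -2.8197 -0.7049

BᵀP = [-21.0000 12.0000; -17.0000 8.0000]
S = R + BᵀPB = [3 0; 0 3/2] + [45.0000 33.0000; 33.0000 25.0000] = [48.0000 33.0000; 33.0000 26.5000]
BᵀPA = [-60.0000 -15.0000; -52.0000 -13.0000]
K = S⁻¹·BᵀPA = [0.6885 0.1721; -2.8197 -0.7049]
A−BK = [1.8689 0.4672; 3.4426 0.8607]
AᵀP(A−BK) = [54.6885 13.6721; 13.6721 3.4180]
P' = Q + AᵀP(A−BK) = [58.9385 10.6721; 10.6721 5.6680]
tr(P') = 64.6066


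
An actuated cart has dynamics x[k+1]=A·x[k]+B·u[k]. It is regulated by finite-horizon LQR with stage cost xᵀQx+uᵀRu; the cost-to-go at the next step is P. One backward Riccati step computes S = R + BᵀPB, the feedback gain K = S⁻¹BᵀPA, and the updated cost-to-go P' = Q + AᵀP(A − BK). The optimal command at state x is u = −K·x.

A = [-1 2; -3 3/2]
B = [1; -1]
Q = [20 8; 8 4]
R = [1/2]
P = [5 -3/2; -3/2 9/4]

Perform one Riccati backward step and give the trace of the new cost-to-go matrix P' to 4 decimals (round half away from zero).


BᵀP = [6.5000 -3.7500]
S = R + BᵀPB = [1/2] + [10.2500] = [10.7500]
BᵀPA = [4.7500 7.3750]
K = S⁻¹·BᵀPA = [0.4419 0.6860]
A−BK = [-1.4419 1.3140; -2.5581 2.1860]
AᵀP(A−BK) = [14.1512 -12.1337; -12.1337 11.0029]
P' = Q + AᵀP(A−BK) = [34.1512 -4.1337; -4.1337 15.0029]
tr(P') = 49.1541

49.1541


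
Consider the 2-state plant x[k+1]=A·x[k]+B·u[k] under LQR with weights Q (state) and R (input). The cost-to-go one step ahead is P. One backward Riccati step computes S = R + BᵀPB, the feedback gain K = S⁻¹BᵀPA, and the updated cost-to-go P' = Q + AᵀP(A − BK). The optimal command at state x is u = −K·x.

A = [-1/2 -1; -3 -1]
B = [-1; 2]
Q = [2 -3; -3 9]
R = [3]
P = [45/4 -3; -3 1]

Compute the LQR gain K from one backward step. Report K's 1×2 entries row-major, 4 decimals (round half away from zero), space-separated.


-0.2107 0.4050

BᵀP = [-17.2500 5.0000]
S = R + BᵀPB = [3] + [27.2500] = [30.2500]
BᵀPA = [-6.3750 12.2500]
K = S⁻¹·BᵀPA = [-0.2107 0.4050]
A−BK = [-0.7107 -0.5950; -2.5785 -1.8099]
AᵀP(A−BK) = [1.4690 0.7066; 0.7066 1.2893]
P' = Q + AᵀP(A−BK) = [3.4690 -2.2934; -2.2934 10.2893]
tr(P') = 13.7583


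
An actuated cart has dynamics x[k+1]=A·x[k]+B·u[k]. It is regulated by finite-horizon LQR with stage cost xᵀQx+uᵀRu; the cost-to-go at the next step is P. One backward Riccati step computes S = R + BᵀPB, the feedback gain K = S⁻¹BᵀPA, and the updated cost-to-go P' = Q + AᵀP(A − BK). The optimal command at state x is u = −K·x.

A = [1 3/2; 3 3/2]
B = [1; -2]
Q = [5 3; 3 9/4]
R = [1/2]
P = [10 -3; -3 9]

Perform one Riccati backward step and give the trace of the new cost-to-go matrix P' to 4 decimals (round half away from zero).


70.7778

BᵀP = [16.0000 -21.0000]
S = R + BᵀPB = [1/2] + [58.0000] = [58.5000]
BᵀPA = [-47.0000 -7.5000]
K = S⁻¹·BᵀPA = [-0.8034 -0.1282]
A−BK = [1.8034 1.6282; 1.3932 1.2436]
AᵀP(A−BK) = [35.2393 31.4744; 31.4744 28.2885]
P' = Q + AᵀP(A−BK) = [40.2393 34.4744; 34.4744 30.5385]
tr(P') = 70.7778


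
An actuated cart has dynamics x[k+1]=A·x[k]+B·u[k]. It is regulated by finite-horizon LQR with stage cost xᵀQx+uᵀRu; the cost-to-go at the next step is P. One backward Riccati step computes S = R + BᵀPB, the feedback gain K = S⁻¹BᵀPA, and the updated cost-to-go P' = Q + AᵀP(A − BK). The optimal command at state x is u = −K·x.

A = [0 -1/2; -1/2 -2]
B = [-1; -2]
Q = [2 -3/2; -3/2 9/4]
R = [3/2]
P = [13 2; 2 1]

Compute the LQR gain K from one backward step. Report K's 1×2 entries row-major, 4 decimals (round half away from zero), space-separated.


0.0755 0.6226

BᵀP = [-17.0000 -4.0000]
S = R + BᵀPB = [3/2] + [25.0000] = [26.5000]
BᵀPA = [2.0000 16.5000]
K = S⁻¹·BᵀPA = [0.0755 0.6226]
A−BK = [0.0755 0.1226; -0.3491 -0.7547]
AᵀP(A−BK) = [0.0991 0.2547; 0.2547 0.9764]
P' = Q + AᵀP(A−BK) = [2.0991 -1.2453; -1.2453 3.2264]
tr(P') = 5.3255


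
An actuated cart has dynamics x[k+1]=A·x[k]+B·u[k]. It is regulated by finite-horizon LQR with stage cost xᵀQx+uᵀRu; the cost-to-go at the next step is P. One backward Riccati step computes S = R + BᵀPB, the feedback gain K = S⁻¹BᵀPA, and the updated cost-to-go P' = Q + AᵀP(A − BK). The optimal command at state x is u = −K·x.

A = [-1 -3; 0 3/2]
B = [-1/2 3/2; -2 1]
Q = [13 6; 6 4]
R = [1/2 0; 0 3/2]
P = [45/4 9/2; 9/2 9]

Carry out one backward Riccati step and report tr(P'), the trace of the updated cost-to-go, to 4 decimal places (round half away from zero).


29.0271

BᵀP = [-14.6250 -20.2500; 21.3750 15.7500]
S = R + BᵀPB = [1/2 0; 0 3/2] + [47.8125 -42.1875; -42.1875 47.8125] = [48.3125 -42.1875; -42.1875 49.3125]
BᵀPA = [14.6250 13.5000; -21.3750 -40.5000]
K = S⁻¹·BᵀPA = [-0.2996 -1.7306; -0.6898 -2.3018]
A−BK = [-0.1151 -0.4126; 0.0905 0.3407]
AᵀP(A−BK) = [0.8877 3.1083; 3.1083 11.1394]
P' = Q + AᵀP(A−BK) = [13.8877 9.1083; 9.1083 15.1394]
tr(P') = 29.0271


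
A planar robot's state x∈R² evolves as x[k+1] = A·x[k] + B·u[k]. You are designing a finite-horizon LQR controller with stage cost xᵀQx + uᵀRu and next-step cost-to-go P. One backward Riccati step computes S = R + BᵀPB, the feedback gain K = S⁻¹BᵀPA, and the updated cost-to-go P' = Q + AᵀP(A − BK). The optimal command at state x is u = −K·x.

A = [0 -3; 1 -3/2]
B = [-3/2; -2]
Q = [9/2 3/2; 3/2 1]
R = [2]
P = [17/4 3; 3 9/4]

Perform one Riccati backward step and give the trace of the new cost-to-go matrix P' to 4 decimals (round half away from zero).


9.5013

BᵀP = [-12.3750 -9.0000]
S = R + BᵀPB = [2] + [36.5625] = [38.5625]
BᵀPA = [-9.0000 50.6250]
K = S⁻¹·BᵀPA = [-0.2334 1.3128]
A−BK = [-0.3501 -1.0308; 0.5332 1.1256]
AᵀP(A−BK) = [0.1495 -0.5598; -0.5598 3.8518]
P' = Q + AᵀP(A−BK) = [4.6495 0.9402; 0.9402 4.8518]
tr(P') = 9.5013


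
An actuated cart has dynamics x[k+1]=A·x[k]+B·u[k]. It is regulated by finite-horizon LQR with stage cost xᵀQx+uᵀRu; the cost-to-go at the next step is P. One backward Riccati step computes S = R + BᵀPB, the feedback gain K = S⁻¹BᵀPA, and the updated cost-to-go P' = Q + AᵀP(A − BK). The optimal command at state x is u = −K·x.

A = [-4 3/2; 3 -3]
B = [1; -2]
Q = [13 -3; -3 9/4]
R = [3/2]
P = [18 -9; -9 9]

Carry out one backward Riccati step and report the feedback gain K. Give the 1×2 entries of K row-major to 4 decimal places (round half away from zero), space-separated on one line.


BᵀP = [36.0000 -27.0000]
S = R + BᵀPB = [3/2] + [90.0000] = [91.5000]
BᵀPA = [-225.0000 135.0000]
K = S⁻¹·BᵀPA = [-2.4590 1.4754]
A−BK = [-1.5410 0.0246; -1.9180 -0.0492]
AᵀP(A−BK) = [31.7213 -5.5328; -5.5328 3.3197]
P' = Q + AᵀP(A−BK) = [44.7213 -8.5328; -8.5328 5.5697]
tr(P') = 50.2910

-2.4590 1.4754


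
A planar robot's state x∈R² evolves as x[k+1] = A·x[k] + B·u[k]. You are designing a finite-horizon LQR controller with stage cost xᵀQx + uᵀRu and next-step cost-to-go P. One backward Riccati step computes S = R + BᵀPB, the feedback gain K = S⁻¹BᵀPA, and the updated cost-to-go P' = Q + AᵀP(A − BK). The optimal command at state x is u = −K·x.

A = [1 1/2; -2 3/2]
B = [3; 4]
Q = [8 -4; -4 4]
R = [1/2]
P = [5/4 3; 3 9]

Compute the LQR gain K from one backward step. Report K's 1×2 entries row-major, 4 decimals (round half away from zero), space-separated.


-0.3260 0.3310

BᵀP = [15.7500 45.0000]
S = R + BᵀPB = [1/2] + [227.2500] = [227.7500]
BᵀPA = [-74.2500 75.3750]
K = S⁻¹·BᵀPA = [-0.3260 0.3310]
A−BK = [1.9780 -0.4929; -0.6959 0.1762]
AᵀP(A−BK) = [1.0434 -0.3016; -0.3016 0.1168]
P' = Q + AᵀP(A−BK) = [9.0434 -4.3016; -4.3016 4.1168]
tr(P') = 13.1601
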